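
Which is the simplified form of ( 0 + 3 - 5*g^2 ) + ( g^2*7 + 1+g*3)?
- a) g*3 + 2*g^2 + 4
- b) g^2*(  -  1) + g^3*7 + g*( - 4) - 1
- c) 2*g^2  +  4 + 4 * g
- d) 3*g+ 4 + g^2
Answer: a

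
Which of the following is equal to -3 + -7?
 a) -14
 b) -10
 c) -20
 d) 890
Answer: b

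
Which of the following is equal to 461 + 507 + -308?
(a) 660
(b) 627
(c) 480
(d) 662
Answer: a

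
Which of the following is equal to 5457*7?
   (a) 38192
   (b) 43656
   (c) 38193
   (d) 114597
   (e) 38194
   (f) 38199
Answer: f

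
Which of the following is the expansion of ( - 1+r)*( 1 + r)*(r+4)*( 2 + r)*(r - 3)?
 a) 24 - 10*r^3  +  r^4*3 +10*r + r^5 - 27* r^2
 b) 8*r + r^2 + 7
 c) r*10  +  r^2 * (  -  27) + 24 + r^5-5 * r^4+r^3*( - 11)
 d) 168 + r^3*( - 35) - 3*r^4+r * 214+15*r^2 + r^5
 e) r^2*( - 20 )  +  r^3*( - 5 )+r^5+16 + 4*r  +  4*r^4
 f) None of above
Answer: f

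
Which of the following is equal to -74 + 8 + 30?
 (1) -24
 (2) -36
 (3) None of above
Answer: 2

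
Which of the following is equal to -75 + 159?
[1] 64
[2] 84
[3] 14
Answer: 2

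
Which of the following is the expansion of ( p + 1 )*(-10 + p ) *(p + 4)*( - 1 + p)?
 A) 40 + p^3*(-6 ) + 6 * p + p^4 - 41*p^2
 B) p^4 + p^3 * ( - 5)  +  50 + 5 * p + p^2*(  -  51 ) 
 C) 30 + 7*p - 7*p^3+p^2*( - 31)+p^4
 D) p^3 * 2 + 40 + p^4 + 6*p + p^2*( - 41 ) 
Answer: A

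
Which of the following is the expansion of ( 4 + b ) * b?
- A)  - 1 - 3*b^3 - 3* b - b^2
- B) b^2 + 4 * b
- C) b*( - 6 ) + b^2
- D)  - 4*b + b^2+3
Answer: B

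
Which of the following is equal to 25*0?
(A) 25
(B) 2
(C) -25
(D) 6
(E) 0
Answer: E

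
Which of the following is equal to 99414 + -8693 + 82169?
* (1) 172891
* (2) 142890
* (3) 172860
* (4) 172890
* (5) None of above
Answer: 4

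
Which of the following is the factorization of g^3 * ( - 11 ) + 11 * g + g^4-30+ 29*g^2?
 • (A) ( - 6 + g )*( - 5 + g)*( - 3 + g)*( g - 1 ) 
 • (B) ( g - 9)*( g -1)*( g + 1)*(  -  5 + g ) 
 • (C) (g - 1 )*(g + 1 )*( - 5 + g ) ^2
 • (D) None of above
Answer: D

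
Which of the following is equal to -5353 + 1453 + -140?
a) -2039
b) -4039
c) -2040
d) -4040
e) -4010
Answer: d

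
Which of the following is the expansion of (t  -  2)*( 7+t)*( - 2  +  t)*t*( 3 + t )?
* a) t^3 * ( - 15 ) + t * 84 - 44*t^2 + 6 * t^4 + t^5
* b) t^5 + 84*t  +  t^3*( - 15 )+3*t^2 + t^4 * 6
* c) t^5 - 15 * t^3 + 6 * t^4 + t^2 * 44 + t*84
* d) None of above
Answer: a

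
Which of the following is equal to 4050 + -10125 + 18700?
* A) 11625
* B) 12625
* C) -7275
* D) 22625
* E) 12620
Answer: B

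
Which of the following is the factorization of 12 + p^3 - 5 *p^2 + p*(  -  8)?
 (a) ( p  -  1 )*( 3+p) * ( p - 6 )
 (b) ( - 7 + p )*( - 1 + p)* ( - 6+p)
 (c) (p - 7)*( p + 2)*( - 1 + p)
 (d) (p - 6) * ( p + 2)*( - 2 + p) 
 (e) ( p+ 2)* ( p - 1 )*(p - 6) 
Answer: e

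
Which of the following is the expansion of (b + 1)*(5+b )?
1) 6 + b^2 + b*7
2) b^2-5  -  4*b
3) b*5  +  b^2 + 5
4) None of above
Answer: 4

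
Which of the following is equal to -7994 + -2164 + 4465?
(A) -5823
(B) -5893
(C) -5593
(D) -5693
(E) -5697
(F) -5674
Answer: D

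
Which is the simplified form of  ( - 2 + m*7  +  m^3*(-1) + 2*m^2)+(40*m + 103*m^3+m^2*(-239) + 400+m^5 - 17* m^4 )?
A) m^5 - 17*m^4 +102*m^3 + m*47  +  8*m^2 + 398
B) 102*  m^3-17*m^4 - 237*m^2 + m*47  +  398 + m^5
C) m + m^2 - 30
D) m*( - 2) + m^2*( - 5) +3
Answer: B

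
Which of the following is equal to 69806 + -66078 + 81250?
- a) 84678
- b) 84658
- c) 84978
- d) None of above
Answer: c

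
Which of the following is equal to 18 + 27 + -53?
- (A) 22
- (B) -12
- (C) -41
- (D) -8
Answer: D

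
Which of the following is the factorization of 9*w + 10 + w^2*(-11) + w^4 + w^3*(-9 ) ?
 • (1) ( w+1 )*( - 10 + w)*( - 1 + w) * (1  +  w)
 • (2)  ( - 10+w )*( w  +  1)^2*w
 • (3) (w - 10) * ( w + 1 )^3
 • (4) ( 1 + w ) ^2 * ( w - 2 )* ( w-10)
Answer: 1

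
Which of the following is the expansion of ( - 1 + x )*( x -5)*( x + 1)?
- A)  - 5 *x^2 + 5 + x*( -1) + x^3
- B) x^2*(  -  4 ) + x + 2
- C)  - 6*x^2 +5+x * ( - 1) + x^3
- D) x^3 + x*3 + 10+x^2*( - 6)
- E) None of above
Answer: A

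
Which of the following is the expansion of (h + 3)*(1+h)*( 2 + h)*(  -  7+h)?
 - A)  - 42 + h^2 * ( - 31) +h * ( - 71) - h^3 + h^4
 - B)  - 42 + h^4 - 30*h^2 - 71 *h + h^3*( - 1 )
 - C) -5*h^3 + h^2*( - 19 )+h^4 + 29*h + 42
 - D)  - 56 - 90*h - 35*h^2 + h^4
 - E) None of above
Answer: A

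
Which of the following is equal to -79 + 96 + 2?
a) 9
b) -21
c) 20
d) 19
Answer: d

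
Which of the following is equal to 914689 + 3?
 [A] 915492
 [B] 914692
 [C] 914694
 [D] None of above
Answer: B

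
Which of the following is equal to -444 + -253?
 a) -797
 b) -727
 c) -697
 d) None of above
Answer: c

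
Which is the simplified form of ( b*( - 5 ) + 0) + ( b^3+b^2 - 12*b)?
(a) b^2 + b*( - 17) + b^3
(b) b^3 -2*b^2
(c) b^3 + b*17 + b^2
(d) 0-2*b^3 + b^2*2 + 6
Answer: a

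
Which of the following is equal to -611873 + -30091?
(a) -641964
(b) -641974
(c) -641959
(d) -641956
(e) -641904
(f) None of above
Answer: a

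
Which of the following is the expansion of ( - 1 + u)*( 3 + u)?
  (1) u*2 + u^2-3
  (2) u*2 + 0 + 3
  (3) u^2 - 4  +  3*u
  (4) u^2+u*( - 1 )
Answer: 1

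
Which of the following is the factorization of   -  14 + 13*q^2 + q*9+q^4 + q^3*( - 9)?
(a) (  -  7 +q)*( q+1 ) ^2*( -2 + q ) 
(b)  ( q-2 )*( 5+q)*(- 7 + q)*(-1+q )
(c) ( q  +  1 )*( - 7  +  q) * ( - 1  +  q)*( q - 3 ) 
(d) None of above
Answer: d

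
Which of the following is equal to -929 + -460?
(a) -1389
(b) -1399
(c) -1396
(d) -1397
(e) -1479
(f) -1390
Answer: a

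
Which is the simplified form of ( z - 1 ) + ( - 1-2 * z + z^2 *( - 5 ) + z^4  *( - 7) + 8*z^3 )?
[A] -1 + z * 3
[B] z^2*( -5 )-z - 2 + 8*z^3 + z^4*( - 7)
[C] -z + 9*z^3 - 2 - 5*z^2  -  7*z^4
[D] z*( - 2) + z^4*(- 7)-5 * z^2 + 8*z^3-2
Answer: B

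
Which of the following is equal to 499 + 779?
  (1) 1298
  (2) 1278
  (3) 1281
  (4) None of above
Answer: 2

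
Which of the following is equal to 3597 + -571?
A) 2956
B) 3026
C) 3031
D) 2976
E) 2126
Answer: B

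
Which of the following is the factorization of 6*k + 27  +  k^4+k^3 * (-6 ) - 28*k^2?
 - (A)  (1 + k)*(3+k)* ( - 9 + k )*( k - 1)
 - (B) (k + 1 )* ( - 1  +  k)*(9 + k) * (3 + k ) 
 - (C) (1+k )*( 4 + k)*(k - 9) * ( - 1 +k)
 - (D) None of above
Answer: A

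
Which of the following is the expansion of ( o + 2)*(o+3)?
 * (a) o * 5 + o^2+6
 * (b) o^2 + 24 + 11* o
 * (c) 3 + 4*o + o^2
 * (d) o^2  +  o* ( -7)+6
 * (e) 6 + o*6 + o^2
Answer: a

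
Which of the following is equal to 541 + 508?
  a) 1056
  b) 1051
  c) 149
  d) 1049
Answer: d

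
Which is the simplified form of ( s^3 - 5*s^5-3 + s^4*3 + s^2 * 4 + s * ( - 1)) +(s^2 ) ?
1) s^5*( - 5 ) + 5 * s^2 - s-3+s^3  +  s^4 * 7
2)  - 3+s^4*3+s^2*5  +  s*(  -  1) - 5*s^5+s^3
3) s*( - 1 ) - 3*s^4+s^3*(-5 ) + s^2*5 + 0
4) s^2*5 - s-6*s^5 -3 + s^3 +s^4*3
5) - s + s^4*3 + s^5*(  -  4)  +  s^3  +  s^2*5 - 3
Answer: 2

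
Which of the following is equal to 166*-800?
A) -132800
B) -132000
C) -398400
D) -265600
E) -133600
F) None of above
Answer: A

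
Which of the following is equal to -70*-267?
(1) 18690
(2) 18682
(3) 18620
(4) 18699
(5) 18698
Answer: 1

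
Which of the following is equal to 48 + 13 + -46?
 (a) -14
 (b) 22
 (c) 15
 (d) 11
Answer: c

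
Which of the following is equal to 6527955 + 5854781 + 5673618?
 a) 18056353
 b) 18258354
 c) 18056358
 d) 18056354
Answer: d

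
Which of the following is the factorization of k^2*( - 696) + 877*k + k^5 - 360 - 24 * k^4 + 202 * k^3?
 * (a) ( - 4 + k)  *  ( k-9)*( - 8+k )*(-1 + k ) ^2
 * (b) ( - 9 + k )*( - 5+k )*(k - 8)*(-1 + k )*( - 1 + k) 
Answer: b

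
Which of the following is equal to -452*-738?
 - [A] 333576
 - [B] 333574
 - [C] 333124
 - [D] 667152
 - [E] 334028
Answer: A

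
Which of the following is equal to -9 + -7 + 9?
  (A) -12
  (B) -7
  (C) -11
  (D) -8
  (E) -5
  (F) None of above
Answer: B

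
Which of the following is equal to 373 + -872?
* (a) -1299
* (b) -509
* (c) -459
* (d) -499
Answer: d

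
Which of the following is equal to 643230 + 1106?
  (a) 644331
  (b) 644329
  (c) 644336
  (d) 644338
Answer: c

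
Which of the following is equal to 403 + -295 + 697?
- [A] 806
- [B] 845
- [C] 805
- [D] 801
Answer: C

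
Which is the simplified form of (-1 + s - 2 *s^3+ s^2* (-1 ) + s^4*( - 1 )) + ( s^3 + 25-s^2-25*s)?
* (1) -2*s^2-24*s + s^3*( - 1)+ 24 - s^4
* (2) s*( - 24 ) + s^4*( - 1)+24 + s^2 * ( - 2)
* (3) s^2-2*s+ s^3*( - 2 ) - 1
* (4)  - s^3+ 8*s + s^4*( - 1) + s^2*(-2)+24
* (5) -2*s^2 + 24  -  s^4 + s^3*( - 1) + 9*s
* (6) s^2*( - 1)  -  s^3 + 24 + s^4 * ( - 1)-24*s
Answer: 1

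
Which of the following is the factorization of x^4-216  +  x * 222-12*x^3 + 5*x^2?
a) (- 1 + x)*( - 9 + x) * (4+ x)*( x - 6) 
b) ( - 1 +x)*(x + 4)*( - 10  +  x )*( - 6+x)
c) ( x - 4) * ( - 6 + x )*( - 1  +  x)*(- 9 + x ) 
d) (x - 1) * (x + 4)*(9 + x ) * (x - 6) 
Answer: a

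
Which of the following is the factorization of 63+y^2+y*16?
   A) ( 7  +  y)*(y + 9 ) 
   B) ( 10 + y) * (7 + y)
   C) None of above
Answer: A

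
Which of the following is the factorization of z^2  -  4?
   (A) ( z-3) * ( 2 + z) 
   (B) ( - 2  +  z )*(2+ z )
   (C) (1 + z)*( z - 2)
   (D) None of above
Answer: B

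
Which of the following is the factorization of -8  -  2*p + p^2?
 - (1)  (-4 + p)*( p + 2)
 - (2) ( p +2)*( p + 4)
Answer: 1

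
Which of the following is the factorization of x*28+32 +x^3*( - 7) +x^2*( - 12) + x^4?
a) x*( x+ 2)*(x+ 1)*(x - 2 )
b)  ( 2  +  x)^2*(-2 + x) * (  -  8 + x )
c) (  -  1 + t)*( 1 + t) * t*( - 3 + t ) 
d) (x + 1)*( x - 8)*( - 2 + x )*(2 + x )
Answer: d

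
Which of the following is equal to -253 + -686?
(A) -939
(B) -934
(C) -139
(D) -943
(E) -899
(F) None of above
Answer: A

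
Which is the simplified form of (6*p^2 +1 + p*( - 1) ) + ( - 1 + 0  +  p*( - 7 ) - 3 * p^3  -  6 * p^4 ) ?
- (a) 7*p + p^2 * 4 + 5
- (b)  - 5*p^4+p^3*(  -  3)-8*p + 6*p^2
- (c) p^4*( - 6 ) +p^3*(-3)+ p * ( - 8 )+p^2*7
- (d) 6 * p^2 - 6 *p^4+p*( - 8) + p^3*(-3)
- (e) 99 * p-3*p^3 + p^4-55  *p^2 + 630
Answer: d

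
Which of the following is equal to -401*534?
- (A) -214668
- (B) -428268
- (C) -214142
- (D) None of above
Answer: D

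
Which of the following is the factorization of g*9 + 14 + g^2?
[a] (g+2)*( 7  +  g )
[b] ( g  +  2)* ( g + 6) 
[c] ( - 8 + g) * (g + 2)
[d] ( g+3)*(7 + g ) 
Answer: a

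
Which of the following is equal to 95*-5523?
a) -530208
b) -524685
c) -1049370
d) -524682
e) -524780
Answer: b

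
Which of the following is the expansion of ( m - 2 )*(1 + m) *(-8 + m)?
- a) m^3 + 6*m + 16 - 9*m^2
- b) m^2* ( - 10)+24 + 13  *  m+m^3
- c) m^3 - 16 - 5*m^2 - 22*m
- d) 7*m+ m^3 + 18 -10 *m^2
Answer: a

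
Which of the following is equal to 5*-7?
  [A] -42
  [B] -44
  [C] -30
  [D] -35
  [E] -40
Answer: D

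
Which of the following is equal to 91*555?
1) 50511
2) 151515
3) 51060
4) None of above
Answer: 4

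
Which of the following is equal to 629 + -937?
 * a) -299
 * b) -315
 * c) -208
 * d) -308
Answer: d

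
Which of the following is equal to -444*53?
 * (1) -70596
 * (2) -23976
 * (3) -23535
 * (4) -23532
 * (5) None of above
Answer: 4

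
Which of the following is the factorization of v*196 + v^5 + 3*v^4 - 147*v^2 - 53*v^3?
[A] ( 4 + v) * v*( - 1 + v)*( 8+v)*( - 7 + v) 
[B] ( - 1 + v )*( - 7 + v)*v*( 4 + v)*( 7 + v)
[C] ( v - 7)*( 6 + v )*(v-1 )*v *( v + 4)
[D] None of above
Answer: B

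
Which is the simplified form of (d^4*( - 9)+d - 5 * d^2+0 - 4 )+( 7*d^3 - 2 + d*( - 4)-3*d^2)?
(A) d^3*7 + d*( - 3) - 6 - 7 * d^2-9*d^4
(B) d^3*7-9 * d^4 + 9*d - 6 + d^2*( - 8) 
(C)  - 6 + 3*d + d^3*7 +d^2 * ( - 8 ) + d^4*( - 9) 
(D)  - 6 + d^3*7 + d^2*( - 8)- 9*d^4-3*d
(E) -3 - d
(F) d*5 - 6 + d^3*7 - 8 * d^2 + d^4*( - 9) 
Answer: D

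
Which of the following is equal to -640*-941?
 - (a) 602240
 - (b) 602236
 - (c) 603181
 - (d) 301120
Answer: a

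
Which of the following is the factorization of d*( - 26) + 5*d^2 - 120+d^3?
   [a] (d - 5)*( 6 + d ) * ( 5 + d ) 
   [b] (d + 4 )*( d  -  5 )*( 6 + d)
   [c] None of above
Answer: b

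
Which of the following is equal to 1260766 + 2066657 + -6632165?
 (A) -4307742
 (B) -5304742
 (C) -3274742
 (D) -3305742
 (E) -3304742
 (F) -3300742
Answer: E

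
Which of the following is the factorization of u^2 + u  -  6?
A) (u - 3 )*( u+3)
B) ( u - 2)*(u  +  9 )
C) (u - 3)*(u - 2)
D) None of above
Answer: D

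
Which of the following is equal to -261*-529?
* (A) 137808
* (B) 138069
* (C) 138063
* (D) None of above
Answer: B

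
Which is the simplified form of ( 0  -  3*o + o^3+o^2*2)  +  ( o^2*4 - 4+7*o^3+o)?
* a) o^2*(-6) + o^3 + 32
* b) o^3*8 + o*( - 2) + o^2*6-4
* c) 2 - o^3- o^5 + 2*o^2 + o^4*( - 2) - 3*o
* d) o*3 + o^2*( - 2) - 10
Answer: b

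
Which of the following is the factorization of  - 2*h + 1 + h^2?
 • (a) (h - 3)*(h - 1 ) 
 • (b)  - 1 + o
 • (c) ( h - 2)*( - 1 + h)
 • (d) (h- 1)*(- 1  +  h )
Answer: d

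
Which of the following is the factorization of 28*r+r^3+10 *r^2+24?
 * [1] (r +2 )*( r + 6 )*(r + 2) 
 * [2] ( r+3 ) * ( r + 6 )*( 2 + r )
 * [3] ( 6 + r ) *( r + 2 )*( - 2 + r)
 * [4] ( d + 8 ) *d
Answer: 1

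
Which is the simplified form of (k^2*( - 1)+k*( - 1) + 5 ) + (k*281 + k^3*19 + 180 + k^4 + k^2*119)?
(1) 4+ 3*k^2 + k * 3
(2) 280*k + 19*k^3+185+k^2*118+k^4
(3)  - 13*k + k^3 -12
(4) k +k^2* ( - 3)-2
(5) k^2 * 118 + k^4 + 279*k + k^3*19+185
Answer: 2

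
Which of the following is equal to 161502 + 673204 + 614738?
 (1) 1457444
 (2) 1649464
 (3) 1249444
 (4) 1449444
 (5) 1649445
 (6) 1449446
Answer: 4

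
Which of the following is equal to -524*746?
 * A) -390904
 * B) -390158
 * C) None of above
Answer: A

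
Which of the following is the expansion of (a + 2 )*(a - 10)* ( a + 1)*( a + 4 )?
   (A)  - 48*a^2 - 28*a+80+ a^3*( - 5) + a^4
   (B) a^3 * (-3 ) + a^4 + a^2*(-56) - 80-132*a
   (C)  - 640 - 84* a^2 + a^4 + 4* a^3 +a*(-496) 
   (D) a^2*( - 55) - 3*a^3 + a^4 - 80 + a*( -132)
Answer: B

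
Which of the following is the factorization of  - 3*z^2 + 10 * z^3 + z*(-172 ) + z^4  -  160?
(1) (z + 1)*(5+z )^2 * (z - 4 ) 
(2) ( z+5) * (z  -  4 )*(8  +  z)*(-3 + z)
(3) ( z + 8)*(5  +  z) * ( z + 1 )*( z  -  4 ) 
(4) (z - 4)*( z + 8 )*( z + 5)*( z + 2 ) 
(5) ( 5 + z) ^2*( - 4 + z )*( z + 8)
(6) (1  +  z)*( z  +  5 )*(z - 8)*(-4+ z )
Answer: 3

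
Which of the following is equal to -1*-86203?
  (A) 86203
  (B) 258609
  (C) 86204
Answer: A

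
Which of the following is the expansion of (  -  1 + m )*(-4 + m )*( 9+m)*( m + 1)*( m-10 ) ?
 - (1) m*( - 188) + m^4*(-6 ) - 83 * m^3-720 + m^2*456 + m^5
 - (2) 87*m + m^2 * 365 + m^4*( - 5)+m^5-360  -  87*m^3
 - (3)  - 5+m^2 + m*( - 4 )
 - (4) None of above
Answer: 4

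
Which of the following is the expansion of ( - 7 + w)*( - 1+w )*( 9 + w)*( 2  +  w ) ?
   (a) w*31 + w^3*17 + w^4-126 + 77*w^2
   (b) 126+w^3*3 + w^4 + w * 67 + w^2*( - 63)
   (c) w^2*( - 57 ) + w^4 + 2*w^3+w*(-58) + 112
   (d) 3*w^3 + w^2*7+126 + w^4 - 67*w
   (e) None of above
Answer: e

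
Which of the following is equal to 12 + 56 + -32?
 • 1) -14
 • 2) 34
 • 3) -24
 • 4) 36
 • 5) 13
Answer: 4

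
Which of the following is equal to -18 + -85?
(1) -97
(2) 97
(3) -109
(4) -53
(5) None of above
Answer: 5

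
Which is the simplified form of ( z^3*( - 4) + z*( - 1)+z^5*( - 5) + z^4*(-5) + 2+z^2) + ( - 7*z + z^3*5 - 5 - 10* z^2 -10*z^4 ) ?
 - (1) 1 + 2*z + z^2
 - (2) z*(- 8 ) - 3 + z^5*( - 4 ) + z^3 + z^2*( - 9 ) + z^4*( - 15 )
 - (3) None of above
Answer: 3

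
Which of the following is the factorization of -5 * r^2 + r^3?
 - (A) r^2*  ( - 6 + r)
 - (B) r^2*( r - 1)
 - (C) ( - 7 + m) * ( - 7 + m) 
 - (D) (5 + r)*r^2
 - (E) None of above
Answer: E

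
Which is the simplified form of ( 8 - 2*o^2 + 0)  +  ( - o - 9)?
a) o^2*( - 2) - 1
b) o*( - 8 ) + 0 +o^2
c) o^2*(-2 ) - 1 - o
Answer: c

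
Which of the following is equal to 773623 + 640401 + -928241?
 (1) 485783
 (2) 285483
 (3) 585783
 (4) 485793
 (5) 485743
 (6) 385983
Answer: 1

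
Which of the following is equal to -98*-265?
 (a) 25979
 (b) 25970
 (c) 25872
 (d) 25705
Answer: b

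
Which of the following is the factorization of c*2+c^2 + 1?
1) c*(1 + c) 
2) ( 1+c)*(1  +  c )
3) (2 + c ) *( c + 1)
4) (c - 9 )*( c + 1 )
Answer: 2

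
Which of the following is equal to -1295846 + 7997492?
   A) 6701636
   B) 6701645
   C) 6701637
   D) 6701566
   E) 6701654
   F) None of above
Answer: F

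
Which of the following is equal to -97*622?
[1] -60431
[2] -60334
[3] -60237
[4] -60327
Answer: 2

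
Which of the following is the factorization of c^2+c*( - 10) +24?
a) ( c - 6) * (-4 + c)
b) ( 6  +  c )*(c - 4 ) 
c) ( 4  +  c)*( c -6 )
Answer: a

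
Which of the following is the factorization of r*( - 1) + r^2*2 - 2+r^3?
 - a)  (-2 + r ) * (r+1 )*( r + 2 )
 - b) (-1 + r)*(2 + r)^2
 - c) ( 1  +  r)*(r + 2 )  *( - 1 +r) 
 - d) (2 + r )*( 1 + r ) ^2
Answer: c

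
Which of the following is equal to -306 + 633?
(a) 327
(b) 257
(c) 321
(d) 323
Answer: a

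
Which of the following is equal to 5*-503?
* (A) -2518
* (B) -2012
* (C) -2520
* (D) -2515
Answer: D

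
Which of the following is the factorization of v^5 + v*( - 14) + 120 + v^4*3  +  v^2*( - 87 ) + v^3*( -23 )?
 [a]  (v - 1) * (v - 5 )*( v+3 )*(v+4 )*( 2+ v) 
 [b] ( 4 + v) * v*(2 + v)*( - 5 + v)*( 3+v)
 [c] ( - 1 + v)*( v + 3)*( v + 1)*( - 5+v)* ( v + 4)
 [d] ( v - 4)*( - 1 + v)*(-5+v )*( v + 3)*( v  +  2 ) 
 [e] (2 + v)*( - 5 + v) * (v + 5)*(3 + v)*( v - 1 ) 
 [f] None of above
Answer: a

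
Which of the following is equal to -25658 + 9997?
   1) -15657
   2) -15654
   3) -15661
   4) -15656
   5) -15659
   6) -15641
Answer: 3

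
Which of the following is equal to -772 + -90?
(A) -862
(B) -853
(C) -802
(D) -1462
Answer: A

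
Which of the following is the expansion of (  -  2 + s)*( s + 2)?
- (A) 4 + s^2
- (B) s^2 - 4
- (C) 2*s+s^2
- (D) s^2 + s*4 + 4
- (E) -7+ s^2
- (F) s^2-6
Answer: B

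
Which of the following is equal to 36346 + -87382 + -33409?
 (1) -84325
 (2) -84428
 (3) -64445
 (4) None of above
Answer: 4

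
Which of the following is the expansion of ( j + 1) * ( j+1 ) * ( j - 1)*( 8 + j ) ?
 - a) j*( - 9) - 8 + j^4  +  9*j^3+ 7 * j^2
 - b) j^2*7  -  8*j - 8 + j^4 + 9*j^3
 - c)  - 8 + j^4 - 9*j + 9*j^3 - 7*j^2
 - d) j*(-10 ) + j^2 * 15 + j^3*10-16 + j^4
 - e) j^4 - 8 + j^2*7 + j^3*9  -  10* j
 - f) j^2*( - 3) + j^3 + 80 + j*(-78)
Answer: a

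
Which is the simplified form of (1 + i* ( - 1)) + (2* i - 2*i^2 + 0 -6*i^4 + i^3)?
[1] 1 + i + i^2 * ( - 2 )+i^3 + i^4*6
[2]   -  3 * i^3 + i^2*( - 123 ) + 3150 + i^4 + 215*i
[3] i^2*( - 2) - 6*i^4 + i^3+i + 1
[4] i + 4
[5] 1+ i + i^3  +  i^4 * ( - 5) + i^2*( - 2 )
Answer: 3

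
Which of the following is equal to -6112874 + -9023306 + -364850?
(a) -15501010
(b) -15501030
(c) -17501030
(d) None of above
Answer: b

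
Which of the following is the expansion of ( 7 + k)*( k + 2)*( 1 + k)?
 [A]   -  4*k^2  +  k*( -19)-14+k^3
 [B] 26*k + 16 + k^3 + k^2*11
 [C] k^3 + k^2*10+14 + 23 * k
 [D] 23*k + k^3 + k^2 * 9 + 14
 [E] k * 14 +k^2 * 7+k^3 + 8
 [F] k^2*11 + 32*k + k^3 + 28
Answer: C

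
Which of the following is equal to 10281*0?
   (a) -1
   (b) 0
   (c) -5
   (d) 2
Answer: b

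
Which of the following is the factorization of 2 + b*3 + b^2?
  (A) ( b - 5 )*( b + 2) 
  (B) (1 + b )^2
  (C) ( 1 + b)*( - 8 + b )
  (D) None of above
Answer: D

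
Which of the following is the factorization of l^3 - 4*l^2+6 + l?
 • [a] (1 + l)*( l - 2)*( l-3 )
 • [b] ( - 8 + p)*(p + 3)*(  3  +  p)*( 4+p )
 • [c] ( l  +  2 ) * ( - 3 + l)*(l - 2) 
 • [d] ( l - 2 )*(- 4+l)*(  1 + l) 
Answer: a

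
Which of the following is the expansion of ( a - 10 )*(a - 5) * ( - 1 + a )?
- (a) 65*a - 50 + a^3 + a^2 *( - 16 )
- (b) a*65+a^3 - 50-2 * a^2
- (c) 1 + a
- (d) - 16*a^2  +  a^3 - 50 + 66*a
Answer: a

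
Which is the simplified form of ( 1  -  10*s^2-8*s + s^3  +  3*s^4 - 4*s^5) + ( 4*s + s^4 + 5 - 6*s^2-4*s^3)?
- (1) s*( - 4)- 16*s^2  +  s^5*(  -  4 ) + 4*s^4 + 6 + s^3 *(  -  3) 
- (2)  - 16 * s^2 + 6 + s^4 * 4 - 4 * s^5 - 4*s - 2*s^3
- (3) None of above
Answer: 1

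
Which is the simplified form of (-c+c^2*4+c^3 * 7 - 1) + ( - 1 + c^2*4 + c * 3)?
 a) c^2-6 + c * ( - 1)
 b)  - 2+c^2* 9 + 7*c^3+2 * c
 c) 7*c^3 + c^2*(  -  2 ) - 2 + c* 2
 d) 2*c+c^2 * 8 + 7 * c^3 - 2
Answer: d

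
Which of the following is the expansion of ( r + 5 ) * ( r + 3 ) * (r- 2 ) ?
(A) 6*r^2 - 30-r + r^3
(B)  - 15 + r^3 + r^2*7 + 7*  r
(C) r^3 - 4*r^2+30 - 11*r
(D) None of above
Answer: A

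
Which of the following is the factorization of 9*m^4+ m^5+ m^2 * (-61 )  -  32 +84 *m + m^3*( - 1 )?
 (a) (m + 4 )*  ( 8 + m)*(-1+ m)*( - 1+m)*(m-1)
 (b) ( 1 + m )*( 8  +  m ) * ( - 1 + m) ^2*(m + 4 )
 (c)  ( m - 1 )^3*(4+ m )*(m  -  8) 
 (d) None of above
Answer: a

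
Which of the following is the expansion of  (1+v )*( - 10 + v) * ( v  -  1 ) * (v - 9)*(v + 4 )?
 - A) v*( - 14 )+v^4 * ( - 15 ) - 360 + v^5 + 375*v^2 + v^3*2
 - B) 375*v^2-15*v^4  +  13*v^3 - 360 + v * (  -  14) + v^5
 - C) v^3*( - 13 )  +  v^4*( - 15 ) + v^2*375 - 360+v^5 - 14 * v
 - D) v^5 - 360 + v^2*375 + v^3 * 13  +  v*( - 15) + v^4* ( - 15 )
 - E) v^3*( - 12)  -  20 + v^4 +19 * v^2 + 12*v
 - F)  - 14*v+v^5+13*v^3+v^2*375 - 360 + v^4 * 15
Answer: B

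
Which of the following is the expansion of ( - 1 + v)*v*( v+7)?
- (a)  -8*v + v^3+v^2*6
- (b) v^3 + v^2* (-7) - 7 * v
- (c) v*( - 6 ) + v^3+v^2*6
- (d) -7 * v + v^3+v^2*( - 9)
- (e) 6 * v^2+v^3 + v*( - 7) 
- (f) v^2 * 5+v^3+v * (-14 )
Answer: e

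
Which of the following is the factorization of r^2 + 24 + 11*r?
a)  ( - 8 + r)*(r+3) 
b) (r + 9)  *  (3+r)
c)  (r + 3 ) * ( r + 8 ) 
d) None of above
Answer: c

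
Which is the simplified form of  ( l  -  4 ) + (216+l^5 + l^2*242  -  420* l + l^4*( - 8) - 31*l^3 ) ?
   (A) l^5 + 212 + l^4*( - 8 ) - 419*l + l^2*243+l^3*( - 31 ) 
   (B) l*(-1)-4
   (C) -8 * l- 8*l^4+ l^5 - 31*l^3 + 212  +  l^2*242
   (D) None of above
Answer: D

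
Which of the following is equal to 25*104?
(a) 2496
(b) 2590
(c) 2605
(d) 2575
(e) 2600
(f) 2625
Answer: e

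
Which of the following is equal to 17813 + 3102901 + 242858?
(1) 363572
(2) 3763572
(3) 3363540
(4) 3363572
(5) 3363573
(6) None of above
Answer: 4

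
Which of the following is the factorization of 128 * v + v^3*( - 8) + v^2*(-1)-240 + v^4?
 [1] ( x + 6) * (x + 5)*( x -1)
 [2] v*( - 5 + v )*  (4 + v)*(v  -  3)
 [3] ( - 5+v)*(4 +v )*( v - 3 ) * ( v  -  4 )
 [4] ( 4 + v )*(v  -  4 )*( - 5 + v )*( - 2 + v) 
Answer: 3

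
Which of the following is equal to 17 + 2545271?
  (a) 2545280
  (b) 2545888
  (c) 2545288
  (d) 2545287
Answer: c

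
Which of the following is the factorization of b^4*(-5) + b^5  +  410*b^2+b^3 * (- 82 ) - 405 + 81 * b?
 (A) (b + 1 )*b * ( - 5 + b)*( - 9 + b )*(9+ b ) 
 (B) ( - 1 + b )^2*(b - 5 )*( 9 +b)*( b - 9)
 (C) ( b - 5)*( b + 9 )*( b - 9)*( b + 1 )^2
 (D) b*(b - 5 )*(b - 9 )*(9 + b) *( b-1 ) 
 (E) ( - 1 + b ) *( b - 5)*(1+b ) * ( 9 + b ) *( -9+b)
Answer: E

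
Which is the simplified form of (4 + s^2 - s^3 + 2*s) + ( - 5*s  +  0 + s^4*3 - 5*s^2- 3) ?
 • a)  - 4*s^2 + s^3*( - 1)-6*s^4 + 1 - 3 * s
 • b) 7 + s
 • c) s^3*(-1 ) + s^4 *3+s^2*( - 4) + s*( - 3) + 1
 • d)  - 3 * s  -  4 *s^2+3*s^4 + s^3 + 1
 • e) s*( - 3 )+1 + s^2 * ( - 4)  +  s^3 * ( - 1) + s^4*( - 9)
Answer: c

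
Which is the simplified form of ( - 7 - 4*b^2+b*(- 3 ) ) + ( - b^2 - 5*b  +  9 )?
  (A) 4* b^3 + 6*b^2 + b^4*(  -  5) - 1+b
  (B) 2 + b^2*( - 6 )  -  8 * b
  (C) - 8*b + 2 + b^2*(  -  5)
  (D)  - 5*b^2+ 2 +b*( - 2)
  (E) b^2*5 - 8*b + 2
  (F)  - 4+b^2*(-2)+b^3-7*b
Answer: C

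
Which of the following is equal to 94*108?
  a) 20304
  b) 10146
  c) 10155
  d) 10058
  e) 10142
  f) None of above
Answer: f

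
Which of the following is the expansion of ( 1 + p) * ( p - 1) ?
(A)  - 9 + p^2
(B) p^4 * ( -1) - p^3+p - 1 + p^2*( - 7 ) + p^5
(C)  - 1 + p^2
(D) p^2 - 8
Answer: C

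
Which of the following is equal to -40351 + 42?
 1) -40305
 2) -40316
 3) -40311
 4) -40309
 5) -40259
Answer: 4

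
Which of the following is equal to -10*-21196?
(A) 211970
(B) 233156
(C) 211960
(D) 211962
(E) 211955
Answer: C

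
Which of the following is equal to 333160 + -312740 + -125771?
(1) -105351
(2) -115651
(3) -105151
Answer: 1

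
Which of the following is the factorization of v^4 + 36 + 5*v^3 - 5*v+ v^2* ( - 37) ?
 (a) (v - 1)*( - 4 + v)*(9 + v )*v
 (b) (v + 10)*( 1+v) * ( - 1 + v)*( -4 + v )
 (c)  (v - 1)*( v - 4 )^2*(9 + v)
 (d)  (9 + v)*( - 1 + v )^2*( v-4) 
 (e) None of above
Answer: e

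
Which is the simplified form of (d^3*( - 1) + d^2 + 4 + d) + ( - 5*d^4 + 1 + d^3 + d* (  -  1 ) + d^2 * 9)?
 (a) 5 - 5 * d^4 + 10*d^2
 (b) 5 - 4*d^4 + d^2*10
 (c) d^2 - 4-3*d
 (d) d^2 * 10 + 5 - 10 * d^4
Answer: a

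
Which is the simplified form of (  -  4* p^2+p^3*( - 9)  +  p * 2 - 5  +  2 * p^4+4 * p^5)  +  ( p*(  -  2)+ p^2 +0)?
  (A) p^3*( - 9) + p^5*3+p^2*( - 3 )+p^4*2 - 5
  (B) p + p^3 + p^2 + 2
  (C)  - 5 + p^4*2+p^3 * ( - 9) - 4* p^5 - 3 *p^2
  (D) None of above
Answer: D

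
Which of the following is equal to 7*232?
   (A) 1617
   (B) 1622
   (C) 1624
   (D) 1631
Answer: C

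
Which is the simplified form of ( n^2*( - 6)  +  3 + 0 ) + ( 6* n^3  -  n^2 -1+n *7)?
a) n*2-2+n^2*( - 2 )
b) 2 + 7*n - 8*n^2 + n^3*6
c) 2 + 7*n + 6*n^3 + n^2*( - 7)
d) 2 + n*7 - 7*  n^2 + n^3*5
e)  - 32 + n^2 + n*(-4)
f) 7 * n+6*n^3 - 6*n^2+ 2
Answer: c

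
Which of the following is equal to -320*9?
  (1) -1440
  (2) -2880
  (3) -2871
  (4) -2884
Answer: 2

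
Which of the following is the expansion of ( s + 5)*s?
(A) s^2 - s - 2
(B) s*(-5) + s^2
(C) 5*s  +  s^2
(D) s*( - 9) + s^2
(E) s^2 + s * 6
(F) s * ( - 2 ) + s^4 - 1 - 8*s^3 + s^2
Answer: C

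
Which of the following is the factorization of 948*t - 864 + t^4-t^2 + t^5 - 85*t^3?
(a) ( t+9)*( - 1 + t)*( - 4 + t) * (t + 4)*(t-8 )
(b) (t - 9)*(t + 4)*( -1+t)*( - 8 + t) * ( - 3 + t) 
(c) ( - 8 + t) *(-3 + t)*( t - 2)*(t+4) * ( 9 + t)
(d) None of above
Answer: d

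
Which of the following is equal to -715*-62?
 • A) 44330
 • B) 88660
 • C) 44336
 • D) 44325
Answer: A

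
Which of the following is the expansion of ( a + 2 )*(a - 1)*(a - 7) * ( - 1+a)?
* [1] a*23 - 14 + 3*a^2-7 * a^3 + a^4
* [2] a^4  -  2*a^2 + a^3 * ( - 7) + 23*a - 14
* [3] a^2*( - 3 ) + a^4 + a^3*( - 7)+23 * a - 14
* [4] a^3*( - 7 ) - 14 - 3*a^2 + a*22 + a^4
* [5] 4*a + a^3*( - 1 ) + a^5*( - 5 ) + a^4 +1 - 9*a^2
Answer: 3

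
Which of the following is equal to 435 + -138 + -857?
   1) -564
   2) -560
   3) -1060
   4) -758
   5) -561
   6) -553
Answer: 2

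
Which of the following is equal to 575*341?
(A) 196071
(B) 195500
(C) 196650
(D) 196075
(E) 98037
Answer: D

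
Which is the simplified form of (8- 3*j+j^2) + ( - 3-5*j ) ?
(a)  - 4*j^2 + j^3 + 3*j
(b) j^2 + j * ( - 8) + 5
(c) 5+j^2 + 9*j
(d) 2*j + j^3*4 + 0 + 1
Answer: b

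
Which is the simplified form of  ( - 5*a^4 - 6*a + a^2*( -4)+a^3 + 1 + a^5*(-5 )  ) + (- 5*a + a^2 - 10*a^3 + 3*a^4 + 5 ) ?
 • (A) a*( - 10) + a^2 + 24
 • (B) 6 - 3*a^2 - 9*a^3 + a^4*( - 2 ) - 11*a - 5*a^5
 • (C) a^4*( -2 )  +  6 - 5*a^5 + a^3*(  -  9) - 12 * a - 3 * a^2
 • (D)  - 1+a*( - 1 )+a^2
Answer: B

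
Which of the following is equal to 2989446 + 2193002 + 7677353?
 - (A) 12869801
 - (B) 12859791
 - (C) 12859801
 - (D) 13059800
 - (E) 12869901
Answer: C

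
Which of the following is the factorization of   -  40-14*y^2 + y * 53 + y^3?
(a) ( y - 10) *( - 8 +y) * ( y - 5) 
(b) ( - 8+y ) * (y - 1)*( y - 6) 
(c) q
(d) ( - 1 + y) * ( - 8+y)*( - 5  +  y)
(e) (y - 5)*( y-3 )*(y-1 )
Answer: d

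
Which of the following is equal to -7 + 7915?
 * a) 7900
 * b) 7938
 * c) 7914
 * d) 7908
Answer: d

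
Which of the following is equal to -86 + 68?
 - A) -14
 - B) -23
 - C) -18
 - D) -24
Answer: C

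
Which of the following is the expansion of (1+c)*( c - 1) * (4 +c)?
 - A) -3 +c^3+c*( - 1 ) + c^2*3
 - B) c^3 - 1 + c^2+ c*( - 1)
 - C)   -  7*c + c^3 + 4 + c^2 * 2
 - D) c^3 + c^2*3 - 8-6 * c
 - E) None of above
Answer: E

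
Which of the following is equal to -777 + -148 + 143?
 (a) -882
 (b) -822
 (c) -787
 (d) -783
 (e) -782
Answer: e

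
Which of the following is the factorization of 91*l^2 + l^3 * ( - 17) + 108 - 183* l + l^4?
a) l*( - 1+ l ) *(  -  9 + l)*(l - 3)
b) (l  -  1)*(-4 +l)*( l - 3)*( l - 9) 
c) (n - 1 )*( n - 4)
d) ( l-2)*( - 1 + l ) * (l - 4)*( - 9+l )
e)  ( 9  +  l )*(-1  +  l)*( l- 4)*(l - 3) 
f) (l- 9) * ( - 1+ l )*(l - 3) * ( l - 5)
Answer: b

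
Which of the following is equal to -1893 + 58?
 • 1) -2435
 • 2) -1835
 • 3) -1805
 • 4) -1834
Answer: 2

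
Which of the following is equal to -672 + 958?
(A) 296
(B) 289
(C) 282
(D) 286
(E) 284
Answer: D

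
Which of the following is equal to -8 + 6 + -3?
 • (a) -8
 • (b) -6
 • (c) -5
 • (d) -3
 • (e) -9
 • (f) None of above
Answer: c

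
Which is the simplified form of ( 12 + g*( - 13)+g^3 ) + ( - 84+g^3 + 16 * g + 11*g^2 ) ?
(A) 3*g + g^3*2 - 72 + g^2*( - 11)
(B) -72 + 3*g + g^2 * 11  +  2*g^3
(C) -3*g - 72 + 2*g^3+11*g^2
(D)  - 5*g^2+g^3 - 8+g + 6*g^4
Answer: B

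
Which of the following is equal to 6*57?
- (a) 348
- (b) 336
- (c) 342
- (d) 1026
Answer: c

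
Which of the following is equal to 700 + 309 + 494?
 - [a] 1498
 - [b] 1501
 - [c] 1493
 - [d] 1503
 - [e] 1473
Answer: d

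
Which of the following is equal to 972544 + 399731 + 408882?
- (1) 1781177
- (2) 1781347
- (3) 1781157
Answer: 3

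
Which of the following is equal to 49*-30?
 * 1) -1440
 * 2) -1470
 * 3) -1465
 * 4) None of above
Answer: 2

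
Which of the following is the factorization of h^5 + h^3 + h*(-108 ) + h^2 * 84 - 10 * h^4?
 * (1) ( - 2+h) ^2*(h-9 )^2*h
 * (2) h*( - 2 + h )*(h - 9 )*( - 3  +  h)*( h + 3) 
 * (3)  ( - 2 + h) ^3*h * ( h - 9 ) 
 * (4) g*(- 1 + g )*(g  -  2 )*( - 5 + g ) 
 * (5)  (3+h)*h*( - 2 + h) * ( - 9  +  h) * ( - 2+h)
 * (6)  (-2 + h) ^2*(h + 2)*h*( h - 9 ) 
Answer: 5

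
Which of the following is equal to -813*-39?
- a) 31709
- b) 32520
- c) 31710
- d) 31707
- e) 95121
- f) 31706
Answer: d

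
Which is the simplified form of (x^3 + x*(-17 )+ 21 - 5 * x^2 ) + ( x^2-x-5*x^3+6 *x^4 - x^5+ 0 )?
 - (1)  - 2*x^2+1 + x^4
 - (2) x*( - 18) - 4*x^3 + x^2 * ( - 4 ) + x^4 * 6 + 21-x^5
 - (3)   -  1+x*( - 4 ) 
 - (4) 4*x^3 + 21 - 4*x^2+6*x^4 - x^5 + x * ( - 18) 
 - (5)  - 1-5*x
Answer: 2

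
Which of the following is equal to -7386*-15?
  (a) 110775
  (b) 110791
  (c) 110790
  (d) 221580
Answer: c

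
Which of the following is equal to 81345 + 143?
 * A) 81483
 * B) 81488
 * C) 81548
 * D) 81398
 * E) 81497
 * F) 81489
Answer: B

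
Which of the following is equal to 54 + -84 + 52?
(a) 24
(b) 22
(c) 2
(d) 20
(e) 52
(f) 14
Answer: b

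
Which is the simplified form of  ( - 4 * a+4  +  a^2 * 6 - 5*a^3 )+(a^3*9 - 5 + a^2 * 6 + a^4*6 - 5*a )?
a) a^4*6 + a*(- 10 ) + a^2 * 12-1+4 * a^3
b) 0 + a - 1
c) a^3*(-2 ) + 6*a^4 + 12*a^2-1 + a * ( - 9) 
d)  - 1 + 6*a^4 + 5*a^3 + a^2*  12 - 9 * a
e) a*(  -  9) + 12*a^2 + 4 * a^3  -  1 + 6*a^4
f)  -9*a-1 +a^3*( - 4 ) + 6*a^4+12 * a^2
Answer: e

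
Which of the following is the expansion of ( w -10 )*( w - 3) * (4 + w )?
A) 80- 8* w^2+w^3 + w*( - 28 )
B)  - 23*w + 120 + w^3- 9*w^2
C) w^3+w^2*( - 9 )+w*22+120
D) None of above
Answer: D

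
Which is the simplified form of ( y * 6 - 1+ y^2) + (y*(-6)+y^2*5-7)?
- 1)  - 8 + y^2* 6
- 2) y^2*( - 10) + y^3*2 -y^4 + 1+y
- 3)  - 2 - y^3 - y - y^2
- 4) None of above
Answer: 1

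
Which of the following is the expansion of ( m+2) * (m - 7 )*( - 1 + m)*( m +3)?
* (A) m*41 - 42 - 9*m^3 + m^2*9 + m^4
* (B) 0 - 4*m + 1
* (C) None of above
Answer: C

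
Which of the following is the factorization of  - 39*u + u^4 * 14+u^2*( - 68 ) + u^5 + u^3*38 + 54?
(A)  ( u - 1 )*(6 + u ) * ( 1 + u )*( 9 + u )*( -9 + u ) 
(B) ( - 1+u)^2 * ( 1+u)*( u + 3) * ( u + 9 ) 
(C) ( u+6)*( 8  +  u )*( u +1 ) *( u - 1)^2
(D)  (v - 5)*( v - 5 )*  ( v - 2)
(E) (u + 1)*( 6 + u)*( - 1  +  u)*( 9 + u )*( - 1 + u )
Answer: E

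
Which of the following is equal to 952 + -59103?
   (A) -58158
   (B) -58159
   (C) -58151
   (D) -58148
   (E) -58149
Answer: C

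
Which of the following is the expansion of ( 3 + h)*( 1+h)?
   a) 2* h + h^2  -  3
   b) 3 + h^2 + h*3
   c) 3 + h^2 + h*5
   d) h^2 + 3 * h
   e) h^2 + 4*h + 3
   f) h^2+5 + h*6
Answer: e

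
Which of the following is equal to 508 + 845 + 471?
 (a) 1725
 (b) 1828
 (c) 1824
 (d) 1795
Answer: c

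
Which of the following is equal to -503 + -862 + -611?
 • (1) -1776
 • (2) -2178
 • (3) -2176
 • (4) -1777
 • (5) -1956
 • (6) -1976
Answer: 6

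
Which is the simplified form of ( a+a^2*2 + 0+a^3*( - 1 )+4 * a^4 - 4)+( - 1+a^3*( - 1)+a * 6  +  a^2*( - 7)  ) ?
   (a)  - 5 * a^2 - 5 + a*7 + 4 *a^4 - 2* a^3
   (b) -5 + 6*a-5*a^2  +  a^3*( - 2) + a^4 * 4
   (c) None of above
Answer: a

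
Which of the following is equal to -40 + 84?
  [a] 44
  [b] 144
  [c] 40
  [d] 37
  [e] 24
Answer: a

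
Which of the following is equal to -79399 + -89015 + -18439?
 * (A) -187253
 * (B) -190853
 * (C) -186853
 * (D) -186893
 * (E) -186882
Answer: C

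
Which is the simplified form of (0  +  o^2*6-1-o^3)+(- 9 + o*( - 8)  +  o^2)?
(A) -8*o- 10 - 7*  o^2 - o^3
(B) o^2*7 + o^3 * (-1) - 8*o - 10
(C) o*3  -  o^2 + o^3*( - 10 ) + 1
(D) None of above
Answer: B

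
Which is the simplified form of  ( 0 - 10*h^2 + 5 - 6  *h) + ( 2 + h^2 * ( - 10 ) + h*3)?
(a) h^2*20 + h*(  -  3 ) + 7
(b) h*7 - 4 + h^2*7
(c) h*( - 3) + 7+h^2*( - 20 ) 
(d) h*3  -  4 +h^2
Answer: c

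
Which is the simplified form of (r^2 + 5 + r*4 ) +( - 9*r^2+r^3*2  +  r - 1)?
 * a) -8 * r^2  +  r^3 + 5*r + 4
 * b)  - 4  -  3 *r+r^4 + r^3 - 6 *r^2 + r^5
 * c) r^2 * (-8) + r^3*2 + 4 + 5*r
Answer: c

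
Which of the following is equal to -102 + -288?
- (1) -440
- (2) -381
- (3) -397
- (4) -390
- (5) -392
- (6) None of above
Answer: 4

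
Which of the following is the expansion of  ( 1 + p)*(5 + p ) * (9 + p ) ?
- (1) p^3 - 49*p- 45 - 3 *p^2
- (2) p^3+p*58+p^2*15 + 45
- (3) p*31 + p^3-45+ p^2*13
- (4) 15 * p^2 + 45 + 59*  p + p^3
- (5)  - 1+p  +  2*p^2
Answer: 4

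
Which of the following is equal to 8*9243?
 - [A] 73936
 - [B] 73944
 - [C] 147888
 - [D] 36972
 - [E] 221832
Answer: B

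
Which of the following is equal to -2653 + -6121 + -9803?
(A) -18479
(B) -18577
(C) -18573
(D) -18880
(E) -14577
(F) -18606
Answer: B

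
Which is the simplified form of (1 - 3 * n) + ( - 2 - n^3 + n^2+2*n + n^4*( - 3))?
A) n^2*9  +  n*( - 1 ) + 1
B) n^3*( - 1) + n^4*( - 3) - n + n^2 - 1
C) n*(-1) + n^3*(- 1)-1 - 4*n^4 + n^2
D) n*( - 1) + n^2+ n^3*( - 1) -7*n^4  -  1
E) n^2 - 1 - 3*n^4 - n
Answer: B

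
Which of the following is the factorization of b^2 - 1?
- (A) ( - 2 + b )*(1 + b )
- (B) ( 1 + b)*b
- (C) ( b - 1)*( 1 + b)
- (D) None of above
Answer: C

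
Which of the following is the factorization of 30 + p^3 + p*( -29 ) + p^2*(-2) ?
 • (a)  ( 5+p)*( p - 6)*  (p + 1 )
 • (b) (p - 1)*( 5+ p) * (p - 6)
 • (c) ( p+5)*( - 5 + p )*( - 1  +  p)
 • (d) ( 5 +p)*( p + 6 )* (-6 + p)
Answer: b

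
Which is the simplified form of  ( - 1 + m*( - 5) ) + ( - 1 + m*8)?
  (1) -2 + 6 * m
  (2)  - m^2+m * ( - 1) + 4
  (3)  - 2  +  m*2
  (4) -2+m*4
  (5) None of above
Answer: 5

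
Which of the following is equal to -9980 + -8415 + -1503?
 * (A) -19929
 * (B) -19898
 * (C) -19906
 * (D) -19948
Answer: B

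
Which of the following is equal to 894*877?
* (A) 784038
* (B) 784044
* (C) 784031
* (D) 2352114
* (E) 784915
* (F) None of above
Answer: A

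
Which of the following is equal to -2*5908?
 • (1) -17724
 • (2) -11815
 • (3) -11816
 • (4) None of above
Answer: 3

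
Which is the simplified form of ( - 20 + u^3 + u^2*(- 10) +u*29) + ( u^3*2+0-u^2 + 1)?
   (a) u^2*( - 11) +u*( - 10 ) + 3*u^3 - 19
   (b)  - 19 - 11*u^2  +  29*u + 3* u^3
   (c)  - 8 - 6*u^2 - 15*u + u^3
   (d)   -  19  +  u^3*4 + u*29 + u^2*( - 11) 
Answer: b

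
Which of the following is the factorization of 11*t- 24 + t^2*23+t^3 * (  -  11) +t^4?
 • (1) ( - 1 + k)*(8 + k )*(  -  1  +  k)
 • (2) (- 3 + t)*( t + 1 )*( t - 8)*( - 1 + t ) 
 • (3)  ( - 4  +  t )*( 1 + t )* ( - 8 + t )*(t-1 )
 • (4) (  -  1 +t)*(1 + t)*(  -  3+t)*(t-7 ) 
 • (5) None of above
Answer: 2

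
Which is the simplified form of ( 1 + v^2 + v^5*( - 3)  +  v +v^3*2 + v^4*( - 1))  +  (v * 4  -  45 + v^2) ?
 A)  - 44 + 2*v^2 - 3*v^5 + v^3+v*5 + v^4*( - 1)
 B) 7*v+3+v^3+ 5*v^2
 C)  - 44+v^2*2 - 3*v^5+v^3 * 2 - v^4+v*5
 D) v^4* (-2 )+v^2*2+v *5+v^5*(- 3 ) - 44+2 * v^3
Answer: C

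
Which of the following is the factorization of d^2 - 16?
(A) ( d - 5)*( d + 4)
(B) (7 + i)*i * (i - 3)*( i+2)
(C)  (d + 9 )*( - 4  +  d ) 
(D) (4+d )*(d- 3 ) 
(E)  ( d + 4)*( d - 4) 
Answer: E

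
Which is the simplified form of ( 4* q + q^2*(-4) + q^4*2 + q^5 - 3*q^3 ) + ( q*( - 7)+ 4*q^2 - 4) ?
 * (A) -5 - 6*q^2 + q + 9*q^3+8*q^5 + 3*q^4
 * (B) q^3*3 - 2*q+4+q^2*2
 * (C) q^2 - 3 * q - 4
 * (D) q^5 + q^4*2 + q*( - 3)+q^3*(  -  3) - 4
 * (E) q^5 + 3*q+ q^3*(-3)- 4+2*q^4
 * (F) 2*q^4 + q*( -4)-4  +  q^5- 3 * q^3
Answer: D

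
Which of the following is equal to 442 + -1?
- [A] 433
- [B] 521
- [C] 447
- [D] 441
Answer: D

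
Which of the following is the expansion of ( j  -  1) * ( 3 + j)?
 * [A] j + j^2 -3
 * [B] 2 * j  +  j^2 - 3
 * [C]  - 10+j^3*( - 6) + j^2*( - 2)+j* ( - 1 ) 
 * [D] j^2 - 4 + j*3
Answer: B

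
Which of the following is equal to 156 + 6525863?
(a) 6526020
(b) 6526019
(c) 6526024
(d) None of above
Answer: b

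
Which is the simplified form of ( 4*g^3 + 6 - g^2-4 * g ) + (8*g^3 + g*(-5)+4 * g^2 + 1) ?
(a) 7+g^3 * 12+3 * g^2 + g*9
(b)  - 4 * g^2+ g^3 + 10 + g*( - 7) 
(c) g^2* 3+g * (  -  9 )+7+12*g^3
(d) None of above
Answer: c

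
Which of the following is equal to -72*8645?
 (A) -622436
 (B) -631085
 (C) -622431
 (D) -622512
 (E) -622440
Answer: E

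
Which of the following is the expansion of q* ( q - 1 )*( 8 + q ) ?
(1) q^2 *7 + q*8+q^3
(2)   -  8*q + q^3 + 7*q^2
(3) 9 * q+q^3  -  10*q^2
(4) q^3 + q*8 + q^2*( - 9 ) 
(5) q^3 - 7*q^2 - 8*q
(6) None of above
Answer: 2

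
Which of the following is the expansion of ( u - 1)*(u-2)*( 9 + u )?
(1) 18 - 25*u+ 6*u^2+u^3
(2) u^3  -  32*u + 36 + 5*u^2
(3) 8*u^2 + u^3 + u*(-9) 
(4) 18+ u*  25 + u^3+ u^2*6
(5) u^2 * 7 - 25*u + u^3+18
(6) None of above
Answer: 1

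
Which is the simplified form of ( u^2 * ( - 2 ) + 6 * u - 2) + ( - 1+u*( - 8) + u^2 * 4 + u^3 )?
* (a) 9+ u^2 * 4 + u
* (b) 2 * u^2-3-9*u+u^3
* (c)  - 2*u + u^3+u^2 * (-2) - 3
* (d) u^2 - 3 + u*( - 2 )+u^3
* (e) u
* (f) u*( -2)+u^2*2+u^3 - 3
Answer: f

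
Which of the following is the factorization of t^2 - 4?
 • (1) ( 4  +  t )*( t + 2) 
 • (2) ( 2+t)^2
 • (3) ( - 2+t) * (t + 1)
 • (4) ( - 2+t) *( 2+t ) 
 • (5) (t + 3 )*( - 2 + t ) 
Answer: 4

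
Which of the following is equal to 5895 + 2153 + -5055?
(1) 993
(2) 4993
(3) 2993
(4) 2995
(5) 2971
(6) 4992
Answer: 3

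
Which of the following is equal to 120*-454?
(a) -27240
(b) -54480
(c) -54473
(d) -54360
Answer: b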